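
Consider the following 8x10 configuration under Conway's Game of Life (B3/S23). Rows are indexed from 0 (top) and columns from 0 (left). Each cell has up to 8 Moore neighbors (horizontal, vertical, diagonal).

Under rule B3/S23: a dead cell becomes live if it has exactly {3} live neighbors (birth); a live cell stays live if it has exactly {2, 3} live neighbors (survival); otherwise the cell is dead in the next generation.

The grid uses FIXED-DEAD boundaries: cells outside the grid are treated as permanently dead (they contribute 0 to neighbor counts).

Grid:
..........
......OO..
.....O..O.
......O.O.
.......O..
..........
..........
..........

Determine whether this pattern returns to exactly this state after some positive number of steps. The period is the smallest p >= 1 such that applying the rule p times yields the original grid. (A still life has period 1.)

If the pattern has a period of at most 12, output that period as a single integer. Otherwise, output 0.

Answer: 1

Derivation:
Simulating and comparing each generation to the original:
Gen 0 (original, given above): 7 live cells
Gen 1: 7 live cells, MATCHES original -> period = 1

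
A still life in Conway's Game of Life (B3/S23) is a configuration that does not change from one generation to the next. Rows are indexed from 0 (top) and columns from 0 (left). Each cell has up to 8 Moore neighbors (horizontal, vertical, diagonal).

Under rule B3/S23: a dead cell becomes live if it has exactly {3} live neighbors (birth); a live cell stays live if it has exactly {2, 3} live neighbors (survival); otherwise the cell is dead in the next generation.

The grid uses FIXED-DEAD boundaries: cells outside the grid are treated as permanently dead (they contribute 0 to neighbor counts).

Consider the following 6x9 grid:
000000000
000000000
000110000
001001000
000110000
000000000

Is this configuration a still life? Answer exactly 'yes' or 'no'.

Answer: yes

Derivation:
Compute generation 1 and compare to generation 0 (given above):
Generation 1:
000000000
000000000
000110000
001001000
000110000
000000000
The grids are IDENTICAL -> still life.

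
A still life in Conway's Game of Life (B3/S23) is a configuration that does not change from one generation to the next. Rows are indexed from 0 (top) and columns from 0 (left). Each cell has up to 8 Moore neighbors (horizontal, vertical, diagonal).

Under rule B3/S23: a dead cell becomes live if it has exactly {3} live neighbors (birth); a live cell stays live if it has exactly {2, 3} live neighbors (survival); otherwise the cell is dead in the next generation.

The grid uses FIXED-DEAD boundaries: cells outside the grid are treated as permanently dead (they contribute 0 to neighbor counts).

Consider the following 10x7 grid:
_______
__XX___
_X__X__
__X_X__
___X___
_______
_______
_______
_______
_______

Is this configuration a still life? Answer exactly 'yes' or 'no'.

Compute generation 1 and compare to generation 0 (given above):
Generation 1:
_______
__XX___
_X__X__
__X_X__
___X___
_______
_______
_______
_______
_______
The grids are IDENTICAL -> still life.

Answer: yes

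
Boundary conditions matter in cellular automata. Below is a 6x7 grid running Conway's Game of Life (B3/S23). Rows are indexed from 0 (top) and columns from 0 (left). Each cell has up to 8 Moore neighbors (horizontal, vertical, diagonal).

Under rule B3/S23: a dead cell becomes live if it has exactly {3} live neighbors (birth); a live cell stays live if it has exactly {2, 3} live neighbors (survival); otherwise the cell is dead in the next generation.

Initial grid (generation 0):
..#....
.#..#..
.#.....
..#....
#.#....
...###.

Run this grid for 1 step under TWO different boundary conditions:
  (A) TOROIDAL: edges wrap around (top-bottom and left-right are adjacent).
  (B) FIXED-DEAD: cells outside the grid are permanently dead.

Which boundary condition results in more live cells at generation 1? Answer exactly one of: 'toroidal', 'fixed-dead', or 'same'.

Answer: toroidal

Derivation:
Under TOROIDAL boundary, generation 1:
..#..#.
.##....
.##....
..#....
.##.#..
.####..
Population = 14

Under FIXED-DEAD boundary, generation 1:
.......
.##....
.##....
..#....
.##.#..
...##..
Population = 10

Comparison: toroidal=14, fixed-dead=10 -> toroidal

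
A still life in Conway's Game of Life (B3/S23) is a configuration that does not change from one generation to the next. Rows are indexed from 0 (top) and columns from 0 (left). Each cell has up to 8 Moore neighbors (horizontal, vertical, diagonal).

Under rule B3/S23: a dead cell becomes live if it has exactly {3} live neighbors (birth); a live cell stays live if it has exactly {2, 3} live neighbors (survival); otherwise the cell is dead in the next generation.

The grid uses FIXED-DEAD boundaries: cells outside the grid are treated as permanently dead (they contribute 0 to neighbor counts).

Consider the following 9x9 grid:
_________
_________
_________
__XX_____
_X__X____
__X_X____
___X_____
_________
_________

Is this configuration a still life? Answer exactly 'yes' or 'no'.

Compute generation 1 and compare to generation 0 (given above):
Generation 1:
_________
_________
_________
__XX_____
_X__X____
__X_X____
___X_____
_________
_________
The grids are IDENTICAL -> still life.

Answer: yes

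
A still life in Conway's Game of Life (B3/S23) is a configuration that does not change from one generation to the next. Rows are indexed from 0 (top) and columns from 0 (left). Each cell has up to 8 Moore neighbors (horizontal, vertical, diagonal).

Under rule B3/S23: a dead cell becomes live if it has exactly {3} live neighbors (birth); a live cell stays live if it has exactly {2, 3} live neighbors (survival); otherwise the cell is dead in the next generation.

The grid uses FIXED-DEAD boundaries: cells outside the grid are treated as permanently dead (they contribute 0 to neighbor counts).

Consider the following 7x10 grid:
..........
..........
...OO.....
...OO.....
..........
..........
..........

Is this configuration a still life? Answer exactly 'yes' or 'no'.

Answer: yes

Derivation:
Compute generation 1 and compare to generation 0 (given above):
Generation 1:
..........
..........
...OO.....
...OO.....
..........
..........
..........
The grids are IDENTICAL -> still life.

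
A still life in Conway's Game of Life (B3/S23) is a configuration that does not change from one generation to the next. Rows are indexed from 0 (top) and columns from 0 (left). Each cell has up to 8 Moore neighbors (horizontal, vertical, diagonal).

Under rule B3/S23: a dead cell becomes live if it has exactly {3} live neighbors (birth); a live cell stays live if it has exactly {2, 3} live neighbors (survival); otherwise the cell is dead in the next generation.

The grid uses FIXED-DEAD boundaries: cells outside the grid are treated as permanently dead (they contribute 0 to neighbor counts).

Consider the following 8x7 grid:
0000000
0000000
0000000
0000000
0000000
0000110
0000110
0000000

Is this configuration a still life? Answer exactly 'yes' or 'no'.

Compute generation 1 and compare to generation 0 (given above):
Generation 1:
0000000
0000000
0000000
0000000
0000000
0000110
0000110
0000000
The grids are IDENTICAL -> still life.

Answer: yes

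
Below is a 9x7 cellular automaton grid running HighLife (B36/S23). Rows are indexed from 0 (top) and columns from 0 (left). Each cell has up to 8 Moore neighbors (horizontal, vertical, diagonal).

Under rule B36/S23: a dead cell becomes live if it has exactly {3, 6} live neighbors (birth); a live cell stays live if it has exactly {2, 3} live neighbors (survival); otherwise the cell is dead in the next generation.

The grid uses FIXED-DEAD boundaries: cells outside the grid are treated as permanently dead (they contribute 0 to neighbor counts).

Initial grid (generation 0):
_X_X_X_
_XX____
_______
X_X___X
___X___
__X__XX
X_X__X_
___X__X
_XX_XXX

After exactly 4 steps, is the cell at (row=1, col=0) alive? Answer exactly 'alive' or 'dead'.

Answer: alive

Derivation:
Simulating step by step:
Generation 0 (given above): 22 live cells
Generation 1: 27 live cells
_X_____
_XX____
__X____
_______
_XXX_XX
_XXXXXX
_XXXXX_
___X__X
__XXXXX
Generation 2: 21 live cells
_XX____
_XX____
_XX____
_X_X___
_X____X
X______
_X_____
_XX__XX
__XXXXX
Generation 3: 23 live cells
_XX____
X__X___
X__X___
XX_____
XXX____
XX_____
XXX____
_X____X
_XXXX_X
Generation 4: 14 live cells
_XX____
X__X___
X_X____
_______
__X____
_______
__X____
__X__X_
_XXX_X_

Cell (1,0) at generation 4: 1 -> alive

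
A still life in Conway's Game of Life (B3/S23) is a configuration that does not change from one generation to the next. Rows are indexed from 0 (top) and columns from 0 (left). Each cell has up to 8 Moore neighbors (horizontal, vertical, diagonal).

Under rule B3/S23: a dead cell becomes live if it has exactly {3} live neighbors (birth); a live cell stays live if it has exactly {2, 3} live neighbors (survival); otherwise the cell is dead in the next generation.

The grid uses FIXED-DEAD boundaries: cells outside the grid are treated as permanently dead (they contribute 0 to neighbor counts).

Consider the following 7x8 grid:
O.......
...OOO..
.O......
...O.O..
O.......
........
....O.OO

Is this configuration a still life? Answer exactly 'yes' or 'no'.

Compute generation 1 and compare to generation 0 (given above):
Generation 1:
....O...
....O...
..OO.O..
........
........
........
........
Cell (0,0) differs: gen0=1 vs gen1=0 -> NOT a still life.

Answer: no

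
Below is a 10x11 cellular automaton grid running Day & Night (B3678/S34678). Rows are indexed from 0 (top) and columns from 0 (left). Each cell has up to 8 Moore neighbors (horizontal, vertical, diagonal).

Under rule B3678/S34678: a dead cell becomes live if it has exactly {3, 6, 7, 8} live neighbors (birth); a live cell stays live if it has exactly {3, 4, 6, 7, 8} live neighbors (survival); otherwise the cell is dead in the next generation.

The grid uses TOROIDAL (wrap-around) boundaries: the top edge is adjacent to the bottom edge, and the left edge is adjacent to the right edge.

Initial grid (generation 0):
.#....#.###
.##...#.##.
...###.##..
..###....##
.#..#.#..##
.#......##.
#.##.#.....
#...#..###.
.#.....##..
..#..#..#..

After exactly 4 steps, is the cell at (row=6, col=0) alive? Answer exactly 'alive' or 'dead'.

Answer: dead

Derivation:
Simulating step by step:
Generation 0 (given above): 43 live cells
Generation 1: 45 live cells
##...#..#..
#.###.##..#
.#..#####.#
#.#...##.##
.....#....#
.#.###...#.
....#..#...
..##..###.#
......##...
##....#.#..
Generation 2: 47 live cells
...###...#.
..####....#
##..#.###..
##..#..#.##
.###.#..#.#
....###....
....#..#.#.
.....##.#..
###..###.#.
##...##....
Generation 3: 57 live cells
##.##.....#
###.#..###.
.#..#.###..
#...#..#.##
.###.#.#..#
..#.######.
....##.##..
.#..##..###
##..#.###.#
##.#...##..
Generation 4: 55 live cells
#####.....#
..#.#.####.
.##...#.#..
#...#..#.##
.###.####.#
.##...#..#.
.....##.###
...##..#..#
##.##.#..##
#..#.####..

Cell (6,0) at generation 4: 0 -> dead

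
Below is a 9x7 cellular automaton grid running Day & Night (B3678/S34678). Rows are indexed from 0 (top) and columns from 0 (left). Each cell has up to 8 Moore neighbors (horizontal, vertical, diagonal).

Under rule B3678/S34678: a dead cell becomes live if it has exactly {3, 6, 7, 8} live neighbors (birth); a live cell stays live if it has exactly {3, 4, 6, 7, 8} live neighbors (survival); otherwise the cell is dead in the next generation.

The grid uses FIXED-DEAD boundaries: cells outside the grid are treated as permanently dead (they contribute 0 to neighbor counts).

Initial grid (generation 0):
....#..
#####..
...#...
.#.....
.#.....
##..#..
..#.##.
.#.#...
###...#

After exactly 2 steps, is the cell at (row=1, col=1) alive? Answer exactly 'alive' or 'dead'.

Answer: dead

Derivation:
Simulating step by step:
Generation 0 (given above): 21 live cells
Generation 1: 25 live cells
.##....
..###..
#..##..
..#....
.##....
.###.#.
#.#.#..
##.###.
.##....
Generation 2: 21 live cells
..#....
..#.#..
.#..#..
..#....
.#.....
#..##..
##.#...
#..##..
#####..

Cell (1,1) at generation 2: 0 -> dead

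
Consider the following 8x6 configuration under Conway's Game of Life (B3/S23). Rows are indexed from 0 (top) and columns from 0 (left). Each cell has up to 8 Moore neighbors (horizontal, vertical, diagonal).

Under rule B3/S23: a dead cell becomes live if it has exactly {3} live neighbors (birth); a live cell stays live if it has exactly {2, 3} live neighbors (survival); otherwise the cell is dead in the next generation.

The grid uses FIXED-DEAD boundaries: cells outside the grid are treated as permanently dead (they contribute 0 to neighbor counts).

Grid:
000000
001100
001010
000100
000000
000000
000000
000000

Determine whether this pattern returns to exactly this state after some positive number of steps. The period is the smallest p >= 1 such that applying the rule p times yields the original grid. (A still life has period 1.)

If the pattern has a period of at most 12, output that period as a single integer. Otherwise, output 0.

Simulating and comparing each generation to the original:
Gen 0 (original, given above): 5 live cells
Gen 1: 5 live cells, MATCHES original -> period = 1

Answer: 1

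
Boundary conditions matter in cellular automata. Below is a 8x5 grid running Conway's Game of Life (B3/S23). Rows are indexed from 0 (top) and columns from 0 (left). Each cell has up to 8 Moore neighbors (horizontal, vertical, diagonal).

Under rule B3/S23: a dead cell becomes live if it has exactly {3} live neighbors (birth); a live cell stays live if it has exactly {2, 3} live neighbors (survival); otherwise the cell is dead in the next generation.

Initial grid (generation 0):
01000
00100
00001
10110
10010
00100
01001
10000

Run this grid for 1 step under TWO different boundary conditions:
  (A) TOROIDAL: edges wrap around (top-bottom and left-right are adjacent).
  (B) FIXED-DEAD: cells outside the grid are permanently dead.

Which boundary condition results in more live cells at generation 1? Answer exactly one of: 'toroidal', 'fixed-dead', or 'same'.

Answer: toroidal

Derivation:
Under TOROIDAL boundary, generation 1:
01000
00000
01101
11110
00010
11111
11000
11000
Population = 18

Under FIXED-DEAD boundary, generation 1:
00000
00000
01100
01111
00010
01110
01000
00000
Population = 11

Comparison: toroidal=18, fixed-dead=11 -> toroidal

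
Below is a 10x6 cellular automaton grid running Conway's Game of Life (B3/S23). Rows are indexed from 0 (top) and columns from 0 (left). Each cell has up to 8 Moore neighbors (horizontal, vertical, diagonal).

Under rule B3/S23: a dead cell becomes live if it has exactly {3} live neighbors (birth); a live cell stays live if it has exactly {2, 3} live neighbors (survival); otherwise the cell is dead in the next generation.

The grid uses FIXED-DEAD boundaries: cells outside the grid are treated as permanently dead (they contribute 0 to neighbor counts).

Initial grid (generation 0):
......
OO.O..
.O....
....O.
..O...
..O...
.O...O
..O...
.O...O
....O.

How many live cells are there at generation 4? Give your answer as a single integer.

Answer: 14

Derivation:
Simulating step by step:
Generation 0 (given above): 13 live cells
Generation 1: 13 live cells
......
OOO...
OOO...
......
...O..
.OO...
.OO...
.OO...
......
......
Generation 2: 14 live cells
.O....
O.O...
O.O...
.OO...
..O...
.O.O..
O..O..
.OO...
......
......
Generation 3: 15 live cells
.O....
O.O...
O.OO..
..OO..
...O..
.O.O..
O..O..
.OO...
......
......
Generation 4: 14 live cells
.O....
O.OO..
......
.O..O.
...OO.
...OO.
O..O..
.OO...
......
......
Population at generation 4: 14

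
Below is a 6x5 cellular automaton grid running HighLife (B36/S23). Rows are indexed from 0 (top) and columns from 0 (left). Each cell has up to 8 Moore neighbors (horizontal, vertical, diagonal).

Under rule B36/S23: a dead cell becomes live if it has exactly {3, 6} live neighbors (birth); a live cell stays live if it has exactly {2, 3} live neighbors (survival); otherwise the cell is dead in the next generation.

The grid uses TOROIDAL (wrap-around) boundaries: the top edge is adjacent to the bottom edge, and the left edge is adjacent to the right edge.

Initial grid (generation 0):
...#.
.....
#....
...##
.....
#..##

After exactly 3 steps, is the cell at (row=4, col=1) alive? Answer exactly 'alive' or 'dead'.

Simulating step by step:
Generation 0 (given above): 7 live cells
Generation 1: 6 live cells
...#.
.....
....#
....#
#....
...##
Generation 2: 8 live cells
...##
.....
.....
#...#
#..#.
...##
Generation 3: 9 live cells
...##
.....
.....
#...#
#..##
#.#..

Cell (4,1) at generation 3: 0 -> dead

Answer: dead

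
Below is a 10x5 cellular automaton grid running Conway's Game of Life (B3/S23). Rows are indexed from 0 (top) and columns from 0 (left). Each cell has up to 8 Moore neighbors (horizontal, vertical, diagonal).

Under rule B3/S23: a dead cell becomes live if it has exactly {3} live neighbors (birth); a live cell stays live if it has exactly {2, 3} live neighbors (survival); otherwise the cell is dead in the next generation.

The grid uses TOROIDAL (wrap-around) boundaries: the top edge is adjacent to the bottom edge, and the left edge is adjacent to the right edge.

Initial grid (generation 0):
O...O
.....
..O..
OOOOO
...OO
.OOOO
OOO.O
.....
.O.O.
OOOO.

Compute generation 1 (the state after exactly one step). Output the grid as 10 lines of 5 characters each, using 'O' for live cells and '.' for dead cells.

Answer: O.OOO
.....
O.O.O
OO...
.....
.....
....O
...OO
OO.OO
...O.

Derivation:
Simulating step by step:
Generation 0 (given above): 24 live cells
Generation 1: 17 live cells
(generation 1 grid is the final answer)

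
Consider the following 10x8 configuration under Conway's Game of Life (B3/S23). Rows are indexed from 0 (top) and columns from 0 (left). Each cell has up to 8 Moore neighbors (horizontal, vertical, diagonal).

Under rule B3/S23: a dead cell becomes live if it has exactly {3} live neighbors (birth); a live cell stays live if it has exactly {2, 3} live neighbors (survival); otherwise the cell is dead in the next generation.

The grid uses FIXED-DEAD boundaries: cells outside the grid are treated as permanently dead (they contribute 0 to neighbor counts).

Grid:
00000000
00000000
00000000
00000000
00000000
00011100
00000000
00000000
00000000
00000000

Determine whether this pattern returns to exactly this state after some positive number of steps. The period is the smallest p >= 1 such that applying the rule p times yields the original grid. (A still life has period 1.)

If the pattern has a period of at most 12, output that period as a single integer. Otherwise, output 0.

Answer: 2

Derivation:
Simulating and comparing each generation to the original:
Gen 0 (original, given above): 3 live cells
Gen 1: 3 live cells, differs from original
Gen 2: 3 live cells, MATCHES original -> period = 2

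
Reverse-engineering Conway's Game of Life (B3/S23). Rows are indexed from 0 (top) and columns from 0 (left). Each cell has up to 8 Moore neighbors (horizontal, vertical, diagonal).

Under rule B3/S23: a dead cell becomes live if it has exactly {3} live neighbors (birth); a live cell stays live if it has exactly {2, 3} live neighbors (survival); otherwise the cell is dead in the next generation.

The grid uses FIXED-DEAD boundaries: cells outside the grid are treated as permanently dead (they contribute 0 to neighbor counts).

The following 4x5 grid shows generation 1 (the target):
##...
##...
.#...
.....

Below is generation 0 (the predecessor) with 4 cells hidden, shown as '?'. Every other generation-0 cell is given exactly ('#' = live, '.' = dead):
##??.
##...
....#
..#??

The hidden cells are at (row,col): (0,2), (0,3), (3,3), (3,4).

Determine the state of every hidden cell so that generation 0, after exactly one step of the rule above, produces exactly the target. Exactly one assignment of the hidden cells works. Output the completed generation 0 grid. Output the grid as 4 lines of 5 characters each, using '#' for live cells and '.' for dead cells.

Answer: ##...
##...
....#
..#..

Derivation:
Hidden generation-0 cells (in order): (0,2), (0,3), (3,3), (3,4).
A hidden cell only influences target cells in its own 3x3 neighborhood. Try each of the 2^4 = 16 assignments, step the completed generation 0 forward once under B3/S23, and compare with the target:
  (0,2)=. (0,3)=. (3,3)=. (3,4)=. -> step reproduces the target at every cell -> ACCEPT
  (0,2)=. (0,3)=. (3,3)=. (3,4)=# -> step gives (2,3)='#' but target has '.' -> reject
  (0,2)=. (0,3)=. (3,3)=# (3,4)=. -> step gives (2,2)='#' but target has '.' -> reject
  (0,2)=. (0,3)=. (3,3)=# (3,4)=# -> step gives (2,2)='#' but target has '.' -> reject
  (0,2)=. (0,3)=# (3,3)=. (3,4)=. -> step gives (0,2)='#' but target has '.' -> reject
  (0,2)=. (0,3)=# (3,3)=. (3,4)=# -> step gives (0,2)='#' but target has '.' -> reject
  (0,2)=. (0,3)=# (3,3)=# (3,4)=. -> step gives (0,2)='#' but target has '.' -> reject
  (0,2)=. (0,3)=# (3,3)=# (3,4)=# -> step gives (0,2)='#' but target has '.' -> reject
  (0,2)=# (0,3)=. (3,3)=. (3,4)=. -> step gives (0,1)='.' but target has '#' -> reject
  (0,2)=# (0,3)=. (3,3)=. (3,4)=# -> step gives (0,1)='.' but target has '#' -> reject
  (0,2)=# (0,3)=. (3,3)=# (3,4)=. -> step gives (0,1)='.' but target has '#' -> reject
  (0,2)=# (0,3)=. (3,3)=# (3,4)=# -> step gives (0,1)='.' but target has '#' -> reject
  (0,2)=# (0,3)=# (3,3)=. (3,4)=. -> step gives (0,1)='.' but target has '#' -> reject
  (0,2)=# (0,3)=# (3,3)=. (3,4)=# -> step gives (0,1)='.' but target has '#' -> reject
  (0,2)=# (0,3)=# (3,3)=# (3,4)=. -> step gives (0,1)='.' but target has '#' -> reject
  (0,2)=# (0,3)=# (3,3)=# (3,4)=# -> step gives (0,1)='.' but target has '#' -> reject
Unique solution: (0,2)=dead, (0,3)=dead, (3,3)=dead, (3,4)=dead.
Check: live-neighbor counts of every cell in the completed generation 0:
33200
33211
23220
01021
Applying B3/S23 to generation 0 with these counts gives:
##...
##...
.#...
.....
which matches the target exactly.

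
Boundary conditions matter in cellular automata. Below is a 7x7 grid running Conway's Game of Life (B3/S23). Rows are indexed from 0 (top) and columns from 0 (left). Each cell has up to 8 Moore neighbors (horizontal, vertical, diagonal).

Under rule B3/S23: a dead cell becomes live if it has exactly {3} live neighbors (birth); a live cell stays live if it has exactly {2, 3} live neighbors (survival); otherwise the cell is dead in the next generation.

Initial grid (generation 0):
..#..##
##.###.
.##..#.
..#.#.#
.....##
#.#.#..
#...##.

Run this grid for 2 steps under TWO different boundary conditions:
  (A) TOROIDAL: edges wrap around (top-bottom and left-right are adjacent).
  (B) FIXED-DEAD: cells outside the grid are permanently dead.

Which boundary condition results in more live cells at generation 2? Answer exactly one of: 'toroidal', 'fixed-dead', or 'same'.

Under TOROIDAL boundary, generation 2:
.#.#...
.......
....#.#
..###.#
.......
..###..
#.#.#..
Population = 14

Under FIXED-DEAD boundary, generation 2:
.####..
#..####
#...##.
#####.#
##....#
##....#
...#.#.
Population = 26

Comparison: toroidal=14, fixed-dead=26 -> fixed-dead

Answer: fixed-dead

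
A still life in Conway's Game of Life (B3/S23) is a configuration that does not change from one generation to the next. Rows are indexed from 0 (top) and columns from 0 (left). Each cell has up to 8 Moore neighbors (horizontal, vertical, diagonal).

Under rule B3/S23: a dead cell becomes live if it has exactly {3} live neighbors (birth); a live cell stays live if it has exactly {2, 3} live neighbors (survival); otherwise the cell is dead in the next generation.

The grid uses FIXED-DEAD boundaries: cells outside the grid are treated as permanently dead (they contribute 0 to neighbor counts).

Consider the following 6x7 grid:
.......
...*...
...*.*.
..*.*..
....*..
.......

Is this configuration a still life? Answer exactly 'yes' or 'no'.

Compute generation 1 and compare to generation 0 (given above):
Generation 1:
.......
....*..
..**...
....**.
...*...
.......
Cell (1,3) differs: gen0=1 vs gen1=0 -> NOT a still life.

Answer: no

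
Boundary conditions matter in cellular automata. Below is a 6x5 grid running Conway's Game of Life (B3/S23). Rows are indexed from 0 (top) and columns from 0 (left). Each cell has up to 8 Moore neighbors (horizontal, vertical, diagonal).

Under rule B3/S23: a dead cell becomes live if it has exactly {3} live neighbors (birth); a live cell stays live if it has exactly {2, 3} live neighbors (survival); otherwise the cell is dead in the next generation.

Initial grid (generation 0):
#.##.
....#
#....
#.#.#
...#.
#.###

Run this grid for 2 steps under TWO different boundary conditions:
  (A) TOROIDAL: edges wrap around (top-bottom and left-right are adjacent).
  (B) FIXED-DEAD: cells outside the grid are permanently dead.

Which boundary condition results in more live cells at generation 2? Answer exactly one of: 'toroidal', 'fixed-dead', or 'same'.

Under TOROIDAL boundary, generation 2:
..##.
...#.
.....
.#.#.
.#...
.#...
Population = 7

Under FIXED-DEAD boundary, generation 2:
..#..
...##
##.##
.....
....#
...#.
Population = 9

Comparison: toroidal=7, fixed-dead=9 -> fixed-dead

Answer: fixed-dead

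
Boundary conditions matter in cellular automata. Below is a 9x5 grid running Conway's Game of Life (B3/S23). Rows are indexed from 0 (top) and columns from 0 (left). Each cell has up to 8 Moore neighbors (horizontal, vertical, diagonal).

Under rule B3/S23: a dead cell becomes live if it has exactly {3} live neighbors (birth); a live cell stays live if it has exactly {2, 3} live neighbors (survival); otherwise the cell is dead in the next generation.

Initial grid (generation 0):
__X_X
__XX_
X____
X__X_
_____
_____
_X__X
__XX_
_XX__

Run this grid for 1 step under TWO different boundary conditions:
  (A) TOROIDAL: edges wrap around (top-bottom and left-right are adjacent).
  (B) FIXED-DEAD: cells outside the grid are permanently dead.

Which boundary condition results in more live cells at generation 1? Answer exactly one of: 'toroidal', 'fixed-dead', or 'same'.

Answer: same

Derivation:
Under TOROIDAL boundary, generation 1:
_____
_XXXX
_XXX_
____X
_____
_____
__XX_
X__X_
_X___
Population = 13

Under FIXED-DEAD boundary, generation 1:
__X__
_XXX_
_XXX_
_____
_____
_____
__XX_
___X_
_XXX_
Population = 13

Comparison: toroidal=13, fixed-dead=13 -> same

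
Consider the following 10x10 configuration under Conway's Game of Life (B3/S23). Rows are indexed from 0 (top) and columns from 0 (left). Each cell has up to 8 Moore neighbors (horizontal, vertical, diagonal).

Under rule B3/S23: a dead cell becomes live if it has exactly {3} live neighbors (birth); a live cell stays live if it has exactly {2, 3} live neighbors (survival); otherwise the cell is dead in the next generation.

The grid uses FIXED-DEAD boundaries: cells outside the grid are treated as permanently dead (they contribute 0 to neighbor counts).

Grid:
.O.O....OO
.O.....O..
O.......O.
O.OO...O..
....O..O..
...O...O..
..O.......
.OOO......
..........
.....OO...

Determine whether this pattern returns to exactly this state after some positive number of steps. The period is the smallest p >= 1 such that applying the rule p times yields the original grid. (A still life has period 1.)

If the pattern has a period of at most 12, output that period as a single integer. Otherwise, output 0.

Simulating and comparing each generation to the original:
Gen 0 (original, given above): 22 live cells
Gen 1: 26 live cells, differs from original
Gen 2: 28 live cells, differs from original
Gen 3: 36 live cells, differs from original
Gen 4: 33 live cells, differs from original
Gen 5: 31 live cells, differs from original
Gen 6: 31 live cells, differs from original
Gen 7: 27 live cells, differs from original
Gen 8: 26 live cells, differs from original
Gen 9: 23 live cells, differs from original
Gen 10: 26 live cells, differs from original
Gen 11: 28 live cells, differs from original
Gen 12: 18 live cells, differs from original
No period found within 12 steps.

Answer: 0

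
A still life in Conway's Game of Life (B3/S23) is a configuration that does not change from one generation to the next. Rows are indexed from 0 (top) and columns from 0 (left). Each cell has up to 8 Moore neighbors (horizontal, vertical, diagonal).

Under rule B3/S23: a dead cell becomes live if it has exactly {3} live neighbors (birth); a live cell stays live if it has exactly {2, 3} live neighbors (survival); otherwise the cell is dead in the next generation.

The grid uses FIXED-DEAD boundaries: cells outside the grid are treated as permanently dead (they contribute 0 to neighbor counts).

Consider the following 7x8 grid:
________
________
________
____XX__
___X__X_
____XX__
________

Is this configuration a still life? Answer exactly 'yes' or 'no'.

Compute generation 1 and compare to generation 0 (given above):
Generation 1:
________
________
________
____XX__
___X__X_
____XX__
________
The grids are IDENTICAL -> still life.

Answer: yes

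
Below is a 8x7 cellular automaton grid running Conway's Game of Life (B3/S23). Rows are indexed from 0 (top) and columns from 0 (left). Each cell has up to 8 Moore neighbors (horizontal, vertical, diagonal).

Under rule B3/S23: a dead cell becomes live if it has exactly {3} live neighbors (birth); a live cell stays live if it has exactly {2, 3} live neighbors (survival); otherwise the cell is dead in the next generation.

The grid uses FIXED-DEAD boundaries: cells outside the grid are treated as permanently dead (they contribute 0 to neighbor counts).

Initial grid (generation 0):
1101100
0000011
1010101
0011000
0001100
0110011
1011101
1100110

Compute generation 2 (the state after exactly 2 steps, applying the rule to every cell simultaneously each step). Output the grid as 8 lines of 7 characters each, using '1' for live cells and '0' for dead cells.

Simulating step by step:
Generation 0 (given above): 27 live cells
Generation 1: 24 live cells
0000110
1010001
0110101
0110010
0100110
0100001
1000001
1110110
Generation 2: 22 live cells
(generation 2 grid is the final answer)

Answer: 0000010
0010101
1000001
1000001
1100111
1100001
1010001
1100010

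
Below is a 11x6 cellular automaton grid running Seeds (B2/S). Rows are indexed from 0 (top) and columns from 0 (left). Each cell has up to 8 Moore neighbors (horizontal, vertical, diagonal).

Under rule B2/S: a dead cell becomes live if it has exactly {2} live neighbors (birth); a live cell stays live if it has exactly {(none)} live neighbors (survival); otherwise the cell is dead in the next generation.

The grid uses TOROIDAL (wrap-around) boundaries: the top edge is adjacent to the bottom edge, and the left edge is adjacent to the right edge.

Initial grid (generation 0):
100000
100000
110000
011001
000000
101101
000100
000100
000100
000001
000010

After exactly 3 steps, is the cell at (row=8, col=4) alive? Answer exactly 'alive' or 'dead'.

Answer: alive

Derivation:
Simulating step by step:
Generation 0 (given above): 16 live cells
Generation 1: 8 live cells
010000
000000
000000
000000
000000
010000
110001
000000
001000
000100
100000
Generation 2: 11 live cells
100000
000000
000000
000000
000000
001001
001000
001001
000100
011000
011000
Generation 3: 12 live cells
001000
000000
000000
000000
000000
010100
100011
010010
100010
100000
000100

Cell (8,4) at generation 3: 1 -> alive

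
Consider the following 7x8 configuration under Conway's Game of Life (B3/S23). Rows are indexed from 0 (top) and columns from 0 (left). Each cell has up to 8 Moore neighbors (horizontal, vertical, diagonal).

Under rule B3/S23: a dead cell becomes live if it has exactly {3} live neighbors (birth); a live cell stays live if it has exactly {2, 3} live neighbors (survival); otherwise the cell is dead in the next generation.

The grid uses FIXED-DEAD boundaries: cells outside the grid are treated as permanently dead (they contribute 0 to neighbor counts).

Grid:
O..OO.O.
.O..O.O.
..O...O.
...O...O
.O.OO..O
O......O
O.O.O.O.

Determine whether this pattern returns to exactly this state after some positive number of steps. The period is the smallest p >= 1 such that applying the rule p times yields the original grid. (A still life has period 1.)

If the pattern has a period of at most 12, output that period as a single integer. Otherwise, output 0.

Simulating and comparing each generation to the original:
Gen 0 (original, given above): 21 live cells
Gen 1: 28 live cells, differs from original
Gen 2: 15 live cells, differs from original
Gen 3: 17 live cells, differs from original
Gen 4: 15 live cells, differs from original
Gen 5: 14 live cells, differs from original
Gen 6: 11 live cells, differs from original
Gen 7: 13 live cells, differs from original
Gen 8: 9 live cells, differs from original
Gen 9: 6 live cells, differs from original
Gen 10: 7 live cells, differs from original
Gen 11: 6 live cells, differs from original
Gen 12: 6 live cells, differs from original
No period found within 12 steps.

Answer: 0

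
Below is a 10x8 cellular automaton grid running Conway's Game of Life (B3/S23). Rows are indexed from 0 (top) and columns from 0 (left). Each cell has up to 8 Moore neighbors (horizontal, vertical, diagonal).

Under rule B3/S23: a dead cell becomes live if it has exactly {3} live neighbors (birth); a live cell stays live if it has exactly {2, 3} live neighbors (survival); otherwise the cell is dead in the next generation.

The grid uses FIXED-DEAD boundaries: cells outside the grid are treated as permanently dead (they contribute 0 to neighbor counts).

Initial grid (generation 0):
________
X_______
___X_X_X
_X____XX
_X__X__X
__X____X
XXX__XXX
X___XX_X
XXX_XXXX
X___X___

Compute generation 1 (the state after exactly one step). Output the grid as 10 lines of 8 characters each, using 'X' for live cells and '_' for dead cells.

Answer: ________
________
_______X
__X_XX_X
_XX____X
X_XX_X_X
X_XXXX_X
________
X______X
X__XX_X_

Derivation:
Simulating step by step:
Generation 0 (given above): 31 live cells
Generation 1: 25 live cells
(generation 1 grid is the final answer)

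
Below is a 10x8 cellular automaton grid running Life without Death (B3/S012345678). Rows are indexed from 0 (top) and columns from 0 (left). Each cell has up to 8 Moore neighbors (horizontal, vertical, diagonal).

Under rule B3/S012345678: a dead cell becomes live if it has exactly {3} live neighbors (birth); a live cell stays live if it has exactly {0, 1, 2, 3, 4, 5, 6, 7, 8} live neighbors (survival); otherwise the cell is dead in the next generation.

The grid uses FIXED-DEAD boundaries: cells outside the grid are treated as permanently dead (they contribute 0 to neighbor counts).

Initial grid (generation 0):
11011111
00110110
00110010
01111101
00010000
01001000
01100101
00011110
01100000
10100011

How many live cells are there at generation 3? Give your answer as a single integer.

Answer: 53

Derivation:
Simulating step by step:
Generation 0 (given above): 37 live cells
Generation 1: 44 live cells
11011111
00110110
00110011
01111111
01010100
01011000
01100101
00011110
01101001
10100011
Generation 2: 50 live cells
11011111
00110110
00110011
01111111
11010100
11011110
01100101
00011111
01101001
10110011
Generation 3: 53 live cells
11011111
00110110
00110011
11111111
11010101
11011110
11100101
00011111
01101001
10110011
Population at generation 3: 53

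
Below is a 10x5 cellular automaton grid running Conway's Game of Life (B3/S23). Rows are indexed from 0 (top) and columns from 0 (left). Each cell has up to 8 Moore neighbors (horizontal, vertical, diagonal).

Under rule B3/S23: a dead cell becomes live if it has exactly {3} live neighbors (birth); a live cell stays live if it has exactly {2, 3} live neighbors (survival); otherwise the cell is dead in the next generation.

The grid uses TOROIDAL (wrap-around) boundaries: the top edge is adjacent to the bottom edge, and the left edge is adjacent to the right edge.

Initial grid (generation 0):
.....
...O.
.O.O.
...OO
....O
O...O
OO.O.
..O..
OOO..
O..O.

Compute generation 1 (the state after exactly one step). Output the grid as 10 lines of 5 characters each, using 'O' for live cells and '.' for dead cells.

Simulating step by step:
Generation 0 (given above): 17 live cells
Generation 1: 22 live cells
(generation 1 grid is the final answer)

Answer: ....O
..O..
...O.
O.OOO
.....
.O.O.
OOOO.
...OO
O.OOO
O.O.O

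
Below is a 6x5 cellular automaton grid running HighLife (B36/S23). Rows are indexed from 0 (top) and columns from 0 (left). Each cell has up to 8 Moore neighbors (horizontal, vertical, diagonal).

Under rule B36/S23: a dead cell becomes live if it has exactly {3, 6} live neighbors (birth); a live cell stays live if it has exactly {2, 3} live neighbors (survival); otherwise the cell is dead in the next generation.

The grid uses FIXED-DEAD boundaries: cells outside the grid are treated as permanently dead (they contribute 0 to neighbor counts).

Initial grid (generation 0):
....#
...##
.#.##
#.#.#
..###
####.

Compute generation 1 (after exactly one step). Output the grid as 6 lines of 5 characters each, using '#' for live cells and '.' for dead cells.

Simulating step by step:
Generation 0 (given above): 16 live cells
Generation 1: 9 live cells
(generation 1 grid is the final answer)

Answer: ...##
..#..
.#...
.....
##..#
.#..#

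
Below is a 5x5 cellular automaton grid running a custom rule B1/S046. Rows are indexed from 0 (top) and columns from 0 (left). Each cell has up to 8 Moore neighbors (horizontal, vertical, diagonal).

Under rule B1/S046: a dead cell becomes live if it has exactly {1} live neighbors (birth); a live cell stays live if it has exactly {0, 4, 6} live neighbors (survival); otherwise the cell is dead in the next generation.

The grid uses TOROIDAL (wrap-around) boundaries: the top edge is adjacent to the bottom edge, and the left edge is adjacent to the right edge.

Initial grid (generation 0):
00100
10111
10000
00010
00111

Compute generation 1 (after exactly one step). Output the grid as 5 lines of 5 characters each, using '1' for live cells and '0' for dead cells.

Answer: 00100
00000
00000
00000
10010

Derivation:
Simulating step by step:
Generation 0 (given above): 10 live cells
Generation 1: 3 live cells
(generation 1 grid is the final answer)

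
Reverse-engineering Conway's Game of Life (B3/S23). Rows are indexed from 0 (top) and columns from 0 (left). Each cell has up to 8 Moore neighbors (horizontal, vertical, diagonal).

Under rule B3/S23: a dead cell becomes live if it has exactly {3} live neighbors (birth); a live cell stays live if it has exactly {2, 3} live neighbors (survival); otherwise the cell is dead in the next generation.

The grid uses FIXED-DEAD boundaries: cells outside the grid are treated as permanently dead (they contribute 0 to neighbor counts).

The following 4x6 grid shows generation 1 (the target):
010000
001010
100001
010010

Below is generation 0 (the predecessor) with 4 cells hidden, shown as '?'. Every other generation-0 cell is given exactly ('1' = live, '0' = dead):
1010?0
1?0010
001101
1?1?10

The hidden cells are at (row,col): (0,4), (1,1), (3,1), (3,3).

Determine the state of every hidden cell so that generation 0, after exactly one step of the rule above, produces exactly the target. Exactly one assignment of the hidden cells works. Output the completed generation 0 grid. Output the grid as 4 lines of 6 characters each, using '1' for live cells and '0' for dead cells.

Hidden generation-0 cells (in order): (0,4), (1,1), (3,1), (3,3).
A hidden cell only influences target cells in its own 3x3 neighborhood. Try each of the 2^4 = 16 assignments, step the completed generation 0 forward once under B3/S23, and compare with the target:
  (0,4)=0 (1,1)=0 (3,1)=0 (3,3)=0 -> step gives (2,0)='0' but target has '1' -> reject
  (0,4)=0 (1,1)=0 (3,1)=0 (3,3)=1 -> step gives (2,0)='0' but target has '1' -> reject
  (0,4)=0 (1,1)=0 (3,1)=1 (3,3)=0 -> step gives (2,2)='1' but target has '0' -> reject
  (0,4)=0 (1,1)=0 (3,1)=1 (3,3)=1 -> step reproduces the target at every cell -> ACCEPT
  (0,4)=0 (1,1)=1 (3,1)=0 (3,3)=0 -> step gives (0,0)='1' but target has '0' -> reject
  (0,4)=0 (1,1)=1 (3,1)=0 (3,3)=1 -> step gives (0,0)='1' but target has '0' -> reject
  (0,4)=0 (1,1)=1 (3,1)=1 (3,3)=0 -> step gives (0,0)='1' but target has '0' -> reject
  (0,4)=0 (1,1)=1 (3,1)=1 (3,3)=1 -> step gives (0,0)='1' but target has '0' -> reject
  (0,4)=1 (1,1)=0 (3,1)=0 (3,3)=0 -> step gives (0,3)='1' but target has '0' -> reject
  (0,4)=1 (1,1)=0 (3,1)=0 (3,3)=1 -> step gives (0,3)='1' but target has '0' -> reject
  (0,4)=1 (1,1)=0 (3,1)=1 (3,3)=0 -> step gives (0,3)='1' but target has '0' -> reject
  (0,4)=1 (1,1)=0 (3,1)=1 (3,3)=1 -> step gives (0,3)='1' but target has '0' -> reject
  (0,4)=1 (1,1)=1 (3,1)=0 (3,3)=0 -> step gives (0,0)='1' but target has '0' -> reject
  (0,4)=1 (1,1)=1 (3,1)=0 (3,3)=1 -> step gives (0,0)='1' but target has '0' -> reject
  (0,4)=1 (1,1)=1 (3,1)=1 (3,3)=0 -> step gives (0,0)='1' but target has '0' -> reject
  (0,4)=1 (1,1)=1 (3,1)=1 (3,3)=1 -> step gives (0,0)='1' but target has '0' -> reject
Unique solution: (0,4)=dead, (1,1)=dead, (3,1)=live, (3,3)=live.
Check: live-neighbor counts of every cell in the completed generation 0:
130211
143422
354552
134432
Applying B3/S23 to generation 0 with these counts gives:
010000
001010
100001
010010
which matches the target exactly.

Answer: 101000
100010
001101
111110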